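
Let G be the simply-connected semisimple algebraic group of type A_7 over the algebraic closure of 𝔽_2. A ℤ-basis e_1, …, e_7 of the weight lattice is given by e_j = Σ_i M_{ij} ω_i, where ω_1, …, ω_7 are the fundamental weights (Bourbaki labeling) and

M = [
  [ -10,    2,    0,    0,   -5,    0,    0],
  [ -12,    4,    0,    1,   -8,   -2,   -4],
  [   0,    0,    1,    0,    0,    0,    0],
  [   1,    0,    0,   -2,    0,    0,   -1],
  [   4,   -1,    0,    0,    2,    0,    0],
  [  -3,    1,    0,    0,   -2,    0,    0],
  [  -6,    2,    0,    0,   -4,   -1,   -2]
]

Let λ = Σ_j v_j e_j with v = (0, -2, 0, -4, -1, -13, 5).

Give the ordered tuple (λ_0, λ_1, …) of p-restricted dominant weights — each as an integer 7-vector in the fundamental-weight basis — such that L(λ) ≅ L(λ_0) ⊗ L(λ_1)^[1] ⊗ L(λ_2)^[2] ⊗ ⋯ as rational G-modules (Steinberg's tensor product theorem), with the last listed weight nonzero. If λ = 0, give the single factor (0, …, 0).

Compute c_i = Σ_j M_{ij} v_j with v = (0, -2, 0, -4, -1, -13, 5):
  c_1 = (-10)·(0) + (2)·(-2) + 0·0 + (0)·(-4) + (-5)·(-1) + (0)·(-13) + 0·5 = 1
  c_2 = (-12)·(0) + (4)·(-2) + 0·0 + (1)·(-4) + (-8)·(-1) + (-2)·(-13) + (-4)·(5) = 2
  c_3 = 0·0 + (0)·(-2) + 1·0 + (0)·(-4) + (0)·(-1) + (0)·(-13) + 0·5 = 0
  c_4 = 1·0 + (0)·(-2) + 0·0 + (-2)·(-4) + (0)·(-1) + (0)·(-13) + (-1)·(5) = 3
  c_5 = 4·0 + (-1)·(-2) + 0·0 + (0)·(-4) + (2)·(-1) + (0)·(-13) + 0·5 = 0
  c_6 = (-3)·(0) + (1)·(-2) + 0·0 + (0)·(-4) + (-2)·(-1) + (0)·(-13) + 0·5 = 0
  c_7 = (-6)·(0) + (2)·(-2) + 0·0 + (0)·(-4) + (-4)·(-1) + (-1)·(-13) + (-2)·(5) = 3
Base-2 expansion of each c_i:
  c_1 = 1 = 1·2^0
  c_2 = 2 = 0·2^0 + 1·2^1
  c_3 = 0
  c_4 = 3 = 1·2^0 + 1·2^1
  c_5 = 0
  c_6 = 0
  c_7 = 3 = 1·2^0 + 1·2^1
λ_0 = (1, 0, 0, 1, 0, 0, 1)
λ_1 = (0, 1, 0, 1, 0, 0, 1)

((1, 0, 0, 1, 0, 0, 1), (0, 1, 0, 1, 0, 0, 1))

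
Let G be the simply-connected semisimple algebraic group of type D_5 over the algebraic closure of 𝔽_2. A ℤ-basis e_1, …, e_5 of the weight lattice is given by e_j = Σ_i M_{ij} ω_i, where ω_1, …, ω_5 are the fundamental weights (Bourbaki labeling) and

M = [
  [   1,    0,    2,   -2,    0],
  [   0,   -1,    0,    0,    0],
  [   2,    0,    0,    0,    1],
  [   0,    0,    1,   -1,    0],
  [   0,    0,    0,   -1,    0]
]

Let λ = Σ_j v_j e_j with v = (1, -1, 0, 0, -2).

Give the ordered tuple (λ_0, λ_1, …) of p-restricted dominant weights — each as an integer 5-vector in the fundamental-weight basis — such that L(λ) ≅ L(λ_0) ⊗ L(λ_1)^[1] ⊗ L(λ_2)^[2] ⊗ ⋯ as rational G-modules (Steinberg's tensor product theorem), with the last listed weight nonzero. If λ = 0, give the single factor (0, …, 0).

Change of basis e → ω: c = M·v where v = (1, -1, 0, 0, -2):
  c_1 = (1)·(1) + (0)·(-1) + (2)·(0) + (-2)·(0) + (0)·(-2) = 1
  c_2 = (0)·(1) + (-1)·(-1) + (0)·(0) + (0)·(0) + (0)·(-2) = 1
  c_3 = (2)·(1) + (0)·(-1) + (0)·(0) + (0)·(0) + (1)·(-2) = 0
  c_4 = (0)·(1) + (0)·(-1) + (1)·(0) + (-1)·(0) + (0)·(-2) = 0
  c_5 = (0)·(1) + (0)·(-1) + (0)·(0) + (-1)·(0) + (0)·(-2) = 0
Writing each c_i in base p = 2:
  c_1 = 1 = 1·2^0
  c_2 = 1 = 1·2^0
  c_3 = 0
  c_4 = 0
  c_5 = 0
p-restricted factor λ_0 = (1, 1, 0, 0, 0)

((1, 1, 0, 0, 0),)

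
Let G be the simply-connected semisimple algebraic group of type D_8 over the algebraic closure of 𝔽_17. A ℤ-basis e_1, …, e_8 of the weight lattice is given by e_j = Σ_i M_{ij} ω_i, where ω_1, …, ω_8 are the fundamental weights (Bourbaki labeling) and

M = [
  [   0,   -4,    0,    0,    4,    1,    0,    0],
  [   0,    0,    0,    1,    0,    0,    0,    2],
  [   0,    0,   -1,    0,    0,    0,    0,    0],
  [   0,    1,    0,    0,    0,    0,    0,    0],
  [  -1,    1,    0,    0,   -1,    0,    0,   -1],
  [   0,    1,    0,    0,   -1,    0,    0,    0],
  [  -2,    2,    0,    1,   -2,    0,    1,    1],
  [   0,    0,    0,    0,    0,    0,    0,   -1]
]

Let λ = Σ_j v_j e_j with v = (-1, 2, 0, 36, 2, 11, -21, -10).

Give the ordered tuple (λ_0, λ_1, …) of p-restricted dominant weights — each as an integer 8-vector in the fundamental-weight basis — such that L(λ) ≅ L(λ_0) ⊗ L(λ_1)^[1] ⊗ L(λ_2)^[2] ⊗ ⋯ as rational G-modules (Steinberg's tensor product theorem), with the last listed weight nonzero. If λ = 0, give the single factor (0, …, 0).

In the fundamental-weight basis, λ has coordinates c = M·v (v = (-1, 2, 0, 36, 2, 11, -21, -10)):
  c_1 = (0)·(-1) + (-4)·(2) + 0·0 + 0·36 + 4·2 + 1·11 + (0)·(-21) + (0)·(-10) = 11
  c_2 = (0)·(-1) + 0·2 + 0·0 + 1·36 + 0·2 + 0·11 + (0)·(-21) + (2)·(-10) = 16
  c_3 = (0)·(-1) + 0·2 + (-1)·(0) + 0·36 + 0·2 + 0·11 + (0)·(-21) + (0)·(-10) = 0
  c_4 = (0)·(-1) + 1·2 + 0·0 + 0·36 + 0·2 + 0·11 + (0)·(-21) + (0)·(-10) = 2
  c_5 = (-1)·(-1) + 1·2 + 0·0 + 0·36 + (-1)·(2) + 0·11 + (0)·(-21) + (-1)·(-10) = 11
  c_6 = (0)·(-1) + 1·2 + 0·0 + 0·36 + (-1)·(2) + 0·11 + (0)·(-21) + (0)·(-10) = 0
  c_7 = (-2)·(-1) + 2·2 + 0·0 + 1·36 + (-2)·(2) + 0·11 + (1)·(-21) + (1)·(-10) = 7
  c_8 = (0)·(-1) + 0·2 + 0·0 + 0·36 + 0·2 + 0·11 + (0)·(-21) + (-1)·(-10) = 10
Expand coordinatewise in base 17:
  c_1 = 11 = 11·17^0
  c_2 = 16 = 16·17^0
  c_3 = 0
  c_4 = 2 = 2·17^0
  c_5 = 11 = 11·17^0
  c_6 = 0
  c_7 = 7 = 7·17^0
  c_8 = 10 = 10·17^0
λ_0 = (11, 16, 0, 2, 11, 0, 7, 10)

((11, 16, 0, 2, 11, 0, 7, 10),)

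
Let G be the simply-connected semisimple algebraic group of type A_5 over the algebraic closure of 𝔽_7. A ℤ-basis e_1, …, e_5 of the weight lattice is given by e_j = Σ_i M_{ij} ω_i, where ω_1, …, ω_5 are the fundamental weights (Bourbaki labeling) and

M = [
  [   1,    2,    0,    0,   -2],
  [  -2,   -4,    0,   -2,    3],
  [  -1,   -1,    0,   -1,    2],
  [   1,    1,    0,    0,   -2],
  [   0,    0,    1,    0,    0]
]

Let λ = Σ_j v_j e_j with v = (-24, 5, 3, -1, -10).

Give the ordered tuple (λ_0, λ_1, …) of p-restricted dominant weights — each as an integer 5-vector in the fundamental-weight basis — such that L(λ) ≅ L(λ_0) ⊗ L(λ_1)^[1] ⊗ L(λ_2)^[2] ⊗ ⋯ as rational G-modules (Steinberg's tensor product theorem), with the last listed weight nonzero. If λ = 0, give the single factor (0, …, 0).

((6, 0, 0, 1, 3),)

In the fundamental-weight basis, λ has coordinates c = M·v (v = (-24, 5, 3, -1, -10)):
  c_1 = 1*-24 + 2*5 + 0*3 + 0*-1 + -2*-10 = 6
  c_2 = -2*-24 + -4*5 + 0*3 + -2*-1 + 3*-10 = 0
  c_3 = -1*-24 + -1*5 + 0*3 + -1*-1 + 2*-10 = 0
  c_4 = 1*-24 + 1*5 + 0*3 + 0*-1 + -2*-10 = 1
  c_5 = 0*-24 + 0*5 + 1*3 + 0*-1 + 0*-10 = 3
Writing each c_i in base p = 7:
  c_1 = 6 = 6·7^0
  c_2 = 0
  c_3 = 0
  c_4 = 1 = 1·7^0
  c_5 = 3 = 3·7^0
Factor λ_0 = (6, 0, 0, 1, 3)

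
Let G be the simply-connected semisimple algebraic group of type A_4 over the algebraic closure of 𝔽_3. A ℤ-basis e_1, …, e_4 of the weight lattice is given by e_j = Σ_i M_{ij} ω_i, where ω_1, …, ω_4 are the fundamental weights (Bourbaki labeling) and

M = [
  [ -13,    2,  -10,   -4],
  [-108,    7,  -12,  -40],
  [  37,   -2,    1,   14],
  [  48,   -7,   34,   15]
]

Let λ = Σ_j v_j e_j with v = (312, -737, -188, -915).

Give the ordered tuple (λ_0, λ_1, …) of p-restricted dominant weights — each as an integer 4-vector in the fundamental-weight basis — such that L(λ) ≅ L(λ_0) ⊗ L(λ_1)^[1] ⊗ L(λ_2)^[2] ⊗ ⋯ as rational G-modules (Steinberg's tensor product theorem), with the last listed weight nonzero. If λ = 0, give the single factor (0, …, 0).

((1, 1, 2, 0), (0, 0, 0, 0), (1, 0, 2, 2))

In the fundamental-weight basis, λ has coordinates c = M·v (v = (312, -737, -188, -915)):
  c_1 = (-13)·(312) + (2)·(-737) + (-10)·(-188) + (-4)·(-915) = 10
  c_2 = (-108)·(312) + (7)·(-737) + (-12)·(-188) + (-40)·(-915) = 1
  c_3 = (37)·(312) + (-2)·(-737) + (1)·(-188) + (14)·(-915) = 20
  c_4 = (48)·(312) + (-7)·(-737) + (34)·(-188) + (15)·(-915) = 18
Writing each c_i in base p = 3:
  c_1 = 10 = 1·3^0 + 0·3^1 + 1·3^2
  c_2 = 1 = 1·3^0
  c_3 = 20 = 2·3^0 + 0·3^1 + 2·3^2
  c_4 = 18 = 0·3^0 + 0·3^1 + 2·3^2
p-restricted factor λ_0 = (1, 1, 2, 0)
p-restricted factor λ_1 = (0, 0, 0, 0)
p-restricted factor λ_2 = (1, 0, 2, 2)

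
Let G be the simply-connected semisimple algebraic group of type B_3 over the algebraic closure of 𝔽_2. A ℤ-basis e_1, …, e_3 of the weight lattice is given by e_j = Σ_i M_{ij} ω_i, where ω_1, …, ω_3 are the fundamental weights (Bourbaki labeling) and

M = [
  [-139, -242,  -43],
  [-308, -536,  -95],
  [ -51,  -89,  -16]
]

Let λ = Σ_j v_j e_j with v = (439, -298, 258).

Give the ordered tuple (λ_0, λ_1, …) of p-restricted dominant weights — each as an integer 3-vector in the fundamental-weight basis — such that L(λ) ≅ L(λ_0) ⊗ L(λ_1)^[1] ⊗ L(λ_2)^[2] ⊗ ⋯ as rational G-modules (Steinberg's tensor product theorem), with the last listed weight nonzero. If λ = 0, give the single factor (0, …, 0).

In the fundamental-weight basis, λ has coordinates c = M·v (v = (439, -298, 258)):
  c_1 = (-139)·(439) + (-242)·(-298) + (-43)·(258) = 1
  c_2 = (-308)·(439) + (-536)·(-298) + (-95)·(258) = 6
  c_3 = (-51)·(439) + (-89)·(-298) + (-16)·(258) = 5
Writing each c_i in base p = 2:
  c_1 = 1 = 1·2^0
  c_2 = 6 = 0·2^0 + 1·2^1 + 1·2^2
  c_3 = 5 = 1·2^0 + 0·2^1 + 1·2^2
Factor λ_0 = (1, 0, 1)
Factor λ_1 = (0, 1, 0)
Factor λ_2 = (0, 1, 1)

((1, 0, 1), (0, 1, 0), (0, 1, 1))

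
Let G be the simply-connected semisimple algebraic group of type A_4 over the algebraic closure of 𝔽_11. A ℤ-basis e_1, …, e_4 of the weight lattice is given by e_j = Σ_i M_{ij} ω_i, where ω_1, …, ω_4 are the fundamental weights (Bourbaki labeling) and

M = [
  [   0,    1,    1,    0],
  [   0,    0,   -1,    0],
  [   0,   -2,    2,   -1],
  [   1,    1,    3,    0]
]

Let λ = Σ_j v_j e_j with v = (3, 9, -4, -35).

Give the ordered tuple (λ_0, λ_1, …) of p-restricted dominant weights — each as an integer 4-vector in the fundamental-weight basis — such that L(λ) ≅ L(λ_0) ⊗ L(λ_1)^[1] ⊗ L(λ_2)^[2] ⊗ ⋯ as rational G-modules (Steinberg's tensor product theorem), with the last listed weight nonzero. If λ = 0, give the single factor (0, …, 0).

ω-coordinates c = M·v, v = (3, 9, -4, -35):
  c_1 = 0·3 + 1·9 + (1)·(-4) + (0)·(-35) = 5
  c_2 = 0·3 + 0·9 + (-1)·(-4) + (0)·(-35) = 4
  c_3 = 0·3 + (-2)·(9) + (2)·(-4) + (-1)·(-35) = 9
  c_4 = 1·3 + 1·9 + (3)·(-4) + (0)·(-35) = 0
Writing each c_i in base p = 11:
  c_1 = 5 = 5·11^0
  c_2 = 4 = 4·11^0
  c_3 = 9 = 9·11^0
  c_4 = 0
p-restricted factor λ_0 = (5, 4, 9, 0)

((5, 4, 9, 0),)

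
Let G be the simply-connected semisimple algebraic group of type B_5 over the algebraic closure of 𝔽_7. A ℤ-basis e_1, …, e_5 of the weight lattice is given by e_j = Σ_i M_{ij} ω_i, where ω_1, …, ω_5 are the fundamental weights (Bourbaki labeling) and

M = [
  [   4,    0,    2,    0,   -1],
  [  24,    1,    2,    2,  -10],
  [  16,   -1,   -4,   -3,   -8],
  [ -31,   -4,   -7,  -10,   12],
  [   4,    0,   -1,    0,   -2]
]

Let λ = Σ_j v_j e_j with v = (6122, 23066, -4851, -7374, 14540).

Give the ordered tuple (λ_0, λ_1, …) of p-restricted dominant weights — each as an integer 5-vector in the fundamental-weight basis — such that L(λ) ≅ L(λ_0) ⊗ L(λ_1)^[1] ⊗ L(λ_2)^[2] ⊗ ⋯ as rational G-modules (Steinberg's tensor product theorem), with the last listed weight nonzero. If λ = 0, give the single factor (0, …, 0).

Converting to the ω-basis (c_i = row i of M dotted with v = (6122, 23066, -4851, -7374, 14540)):
  c_1 = (4)·(6122) + (0)·(23066) + (2)·(-4851) + (0)·(-7374) + (-1)·(14540) = 246
  c_2 = (24)·(6122) + (1)·(23066) + (2)·(-4851) + (2)·(-7374) + (-10)·(14540) = 144
  c_3 = (16)·(6122) + (-1)·(23066) + (-4)·(-4851) + (-3)·(-7374) + (-8)·(14540) = 92
  c_4 = (-31)·(6122) + (-4)·(23066) + (-7)·(-4851) + (-10)·(-7374) + (12)·(14540) = 131
  c_5 = (4)·(6122) + (0)·(23066) + (-1)·(-4851) + (0)·(-7374) + (-2)·(14540) = 259
Writing each c_i in base p = 7:
  c_1 = 246 = 1·7^0 + 0·7^1 + 5·7^2
  c_2 = 144 = 4·7^0 + 6·7^1 + 2·7^2
  c_3 = 92 = 1·7^0 + 6·7^1 + 1·7^2
  c_4 = 131 = 5·7^0 + 4·7^1 + 2·7^2
  c_5 = 259 = 0·7^0 + 2·7^1 + 5·7^2
p-restricted factor λ_0 = (1, 4, 1, 5, 0)
p-restricted factor λ_1 = (0, 6, 6, 4, 2)
p-restricted factor λ_2 = (5, 2, 1, 2, 5)

((1, 4, 1, 5, 0), (0, 6, 6, 4, 2), (5, 2, 1, 2, 5))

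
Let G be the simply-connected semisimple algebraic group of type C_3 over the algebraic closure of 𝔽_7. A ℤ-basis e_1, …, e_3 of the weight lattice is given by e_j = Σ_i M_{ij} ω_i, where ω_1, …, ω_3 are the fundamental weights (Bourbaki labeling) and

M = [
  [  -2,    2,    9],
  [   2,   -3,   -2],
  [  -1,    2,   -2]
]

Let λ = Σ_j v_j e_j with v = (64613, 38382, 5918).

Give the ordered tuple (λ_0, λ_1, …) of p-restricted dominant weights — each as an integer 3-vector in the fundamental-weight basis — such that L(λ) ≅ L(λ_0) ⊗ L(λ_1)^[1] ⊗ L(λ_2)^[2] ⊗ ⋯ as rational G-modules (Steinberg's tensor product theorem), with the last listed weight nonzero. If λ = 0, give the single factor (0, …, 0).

Compute c_i = Σ_j M_{ij} v_j with v = (64613, 38382, 5918):
  c_1 = (-2)·(64613) + 2·38382 + 9·5918 = 800
  c_2 = 2·64613 + (-3)·(38382) + (-2)·(5918) = 2244
  c_3 = (-1)·(64613) + 2·38382 + (-2)·(5918) = 315
Expand coordinatewise in base 7:
  c_1 = 800 = 2·7^0 + 2·7^1 + 2·7^2 + 2·7^3
  c_2 = 2244 = 4·7^0 + 5·7^1 + 3·7^2 + 6·7^3
  c_3 = 315 = 0·7^0 + 3·7^1 + 6·7^2
λ_0 = (2, 4, 0)
λ_1 = (2, 5, 3)
λ_2 = (2, 3, 6)
λ_3 = (2, 6, 0)

((2, 4, 0), (2, 5, 3), (2, 3, 6), (2, 6, 0))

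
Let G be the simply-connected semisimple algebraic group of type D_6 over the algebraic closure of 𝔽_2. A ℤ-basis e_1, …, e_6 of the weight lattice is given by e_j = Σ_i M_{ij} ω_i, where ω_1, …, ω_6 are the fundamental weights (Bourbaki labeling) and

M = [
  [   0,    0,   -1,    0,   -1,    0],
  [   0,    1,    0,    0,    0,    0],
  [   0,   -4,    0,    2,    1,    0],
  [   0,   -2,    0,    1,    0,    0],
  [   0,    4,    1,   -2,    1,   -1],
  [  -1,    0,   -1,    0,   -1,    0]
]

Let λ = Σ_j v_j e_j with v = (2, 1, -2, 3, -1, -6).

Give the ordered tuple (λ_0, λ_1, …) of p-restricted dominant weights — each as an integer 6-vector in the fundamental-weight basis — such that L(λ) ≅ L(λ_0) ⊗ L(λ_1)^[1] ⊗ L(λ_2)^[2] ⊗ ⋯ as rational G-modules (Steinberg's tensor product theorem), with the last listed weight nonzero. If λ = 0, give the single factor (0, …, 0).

((1, 1, 1, 1, 1, 1), (1, 0, 0, 0, 0, 0))

Compute c_i = Σ_j M_{ij} v_j with v = (2, 1, -2, 3, -1, -6):
  c_1 = (0)·(2) + (0)·(1) + (-1)·(-2) + (0)·(3) + (-1)·(-1) + (0)·(-6) = 3
  c_2 = (0)·(2) + (1)·(1) + (0)·(-2) + (0)·(3) + (0)·(-1) + (0)·(-6) = 1
  c_3 = (0)·(2) + (-4)·(1) + (0)·(-2) + (2)·(3) + (1)·(-1) + (0)·(-6) = 1
  c_4 = (0)·(2) + (-2)·(1) + (0)·(-2) + (1)·(3) + (0)·(-1) + (0)·(-6) = 1
  c_5 = (0)·(2) + (4)·(1) + (1)·(-2) + (-2)·(3) + (1)·(-1) + (-1)·(-6) = 1
  c_6 = (-1)·(2) + (0)·(1) + (-1)·(-2) + (0)·(3) + (-1)·(-1) + (0)·(-6) = 1
Base-2 expansion of each c_i:
  c_1 = 3 = 1·2^0 + 1·2^1
  c_2 = 1 = 1·2^0
  c_3 = 1 = 1·2^0
  c_4 = 1 = 1·2^0
  c_5 = 1 = 1·2^0
  c_6 = 1 = 1·2^0
λ_0 = (1, 1, 1, 1, 1, 1)
λ_1 = (1, 0, 0, 0, 0, 0)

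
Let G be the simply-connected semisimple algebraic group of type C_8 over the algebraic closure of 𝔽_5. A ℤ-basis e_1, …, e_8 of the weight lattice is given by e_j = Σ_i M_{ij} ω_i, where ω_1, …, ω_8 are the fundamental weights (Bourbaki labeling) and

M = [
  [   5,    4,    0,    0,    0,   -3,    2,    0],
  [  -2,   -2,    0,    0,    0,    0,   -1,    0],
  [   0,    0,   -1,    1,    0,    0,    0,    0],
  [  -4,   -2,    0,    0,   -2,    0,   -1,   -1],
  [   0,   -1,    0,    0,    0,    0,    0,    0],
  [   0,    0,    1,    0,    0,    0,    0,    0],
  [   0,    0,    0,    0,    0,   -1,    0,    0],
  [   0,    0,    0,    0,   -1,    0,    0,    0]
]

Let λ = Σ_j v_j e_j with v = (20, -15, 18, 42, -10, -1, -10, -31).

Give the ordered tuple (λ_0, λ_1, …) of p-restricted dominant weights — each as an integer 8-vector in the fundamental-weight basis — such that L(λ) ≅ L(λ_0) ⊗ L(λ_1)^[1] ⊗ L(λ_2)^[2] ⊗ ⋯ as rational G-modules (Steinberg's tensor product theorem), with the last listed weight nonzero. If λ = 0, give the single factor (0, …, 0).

((3, 0, 4, 1, 0, 3, 1, 0), (4, 0, 4, 2, 3, 3, 0, 2))

In the fundamental-weight basis, λ has coordinates c = M·v (v = (20, -15, 18, 42, -10, -1, -10, -31)):
  c_1 = 5*20 + 4*-15 + 0*18 + 0*42 + 0*-10 + -3*-1 + 2*-10 + 0*-31 = 23
  c_2 = -2*20 + -2*-15 + 0*18 + 0*42 + 0*-10 + 0*-1 + -1*-10 + 0*-31 = 0
  c_3 = 0*20 + 0*-15 + -1*18 + 1*42 + 0*-10 + 0*-1 + 0*-10 + 0*-31 = 24
  c_4 = -4*20 + -2*-15 + 0*18 + 0*42 + -2*-10 + 0*-1 + -1*-10 + -1*-31 = 11
  c_5 = 0*20 + -1*-15 + 0*18 + 0*42 + 0*-10 + 0*-1 + 0*-10 + 0*-31 = 15
  c_6 = 0*20 + 0*-15 + 1*18 + 0*42 + 0*-10 + 0*-1 + 0*-10 + 0*-31 = 18
  c_7 = 0*20 + 0*-15 + 0*18 + 0*42 + 0*-10 + -1*-1 + 0*-10 + 0*-31 = 1
  c_8 = 0*20 + 0*-15 + 0*18 + 0*42 + -1*-10 + 0*-1 + 0*-10 + 0*-31 = 10
p = 5; digits c_i = Σ_j d_{ij}·5^j, 0 ≤ d_{ij} < 5:
  c_1 = 23 = 3·5^0 + 4·5^1
  c_2 = 0
  c_3 = 24 = 4·5^0 + 4·5^1
  c_4 = 11 = 1·5^0 + 2·5^1
  c_5 = 15 = 0·5^0 + 3·5^1
  c_6 = 18 = 3·5^0 + 3·5^1
  c_7 = 1 = 1·5^0
  c_8 = 10 = 0·5^0 + 2·5^1
Factor λ_0 = (3, 0, 4, 1, 0, 3, 1, 0)
Factor λ_1 = (4, 0, 4, 2, 3, 3, 0, 2)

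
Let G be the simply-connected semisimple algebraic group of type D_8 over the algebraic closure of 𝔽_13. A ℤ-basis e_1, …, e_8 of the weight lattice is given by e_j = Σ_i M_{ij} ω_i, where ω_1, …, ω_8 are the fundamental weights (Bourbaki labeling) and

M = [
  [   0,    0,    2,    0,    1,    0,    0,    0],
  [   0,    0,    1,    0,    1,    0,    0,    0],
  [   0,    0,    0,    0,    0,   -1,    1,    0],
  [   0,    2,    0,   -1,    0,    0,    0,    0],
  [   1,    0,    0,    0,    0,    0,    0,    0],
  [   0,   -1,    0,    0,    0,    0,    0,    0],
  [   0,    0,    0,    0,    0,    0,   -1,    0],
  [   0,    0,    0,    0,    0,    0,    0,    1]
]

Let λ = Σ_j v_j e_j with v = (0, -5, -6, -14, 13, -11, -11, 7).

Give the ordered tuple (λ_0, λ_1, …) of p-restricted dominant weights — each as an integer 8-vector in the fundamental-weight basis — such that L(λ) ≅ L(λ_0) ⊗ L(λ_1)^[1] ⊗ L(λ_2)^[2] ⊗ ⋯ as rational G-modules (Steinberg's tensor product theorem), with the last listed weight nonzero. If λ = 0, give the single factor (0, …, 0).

Change of basis e → ω: c = M·v where v = (0, -5, -6, -14, 13, -11, -11, 7):
  c_1 = (0)·(0) + (0)·(-5) + (2)·(-6) + (0)·(-14) + (1)·(13) + (0)·(-11) + (0)·(-11) + (0)·(7) = 1
  c_2 = (0)·(0) + (0)·(-5) + (1)·(-6) + (0)·(-14) + (1)·(13) + (0)·(-11) + (0)·(-11) + (0)·(7) = 7
  c_3 = (0)·(0) + (0)·(-5) + (0)·(-6) + (0)·(-14) + (0)·(13) + (-1)·(-11) + (1)·(-11) + (0)·(7) = 0
  c_4 = (0)·(0) + (2)·(-5) + (0)·(-6) + (-1)·(-14) + (0)·(13) + (0)·(-11) + (0)·(-11) + (0)·(7) = 4
  c_5 = (1)·(0) + (0)·(-5) + (0)·(-6) + (0)·(-14) + (0)·(13) + (0)·(-11) + (0)·(-11) + (0)·(7) = 0
  c_6 = (0)·(0) + (-1)·(-5) + (0)·(-6) + (0)·(-14) + (0)·(13) + (0)·(-11) + (0)·(-11) + (0)·(7) = 5
  c_7 = (0)·(0) + (0)·(-5) + (0)·(-6) + (0)·(-14) + (0)·(13) + (0)·(-11) + (-1)·(-11) + (0)·(7) = 11
  c_8 = (0)·(0) + (0)·(-5) + (0)·(-6) + (0)·(-14) + (0)·(13) + (0)·(-11) + (0)·(-11) + (1)·(7) = 7
Base-13 expansion of each c_i:
  c_1 = 1 = 1·13^0
  c_2 = 7 = 7·13^0
  c_3 = 0
  c_4 = 4 = 4·13^0
  c_5 = 0
  c_6 = 5 = 5·13^0
  c_7 = 11 = 11·13^0
  c_8 = 7 = 7·13^0
λ_0 = (1, 7, 0, 4, 0, 5, 11, 7)

((1, 7, 0, 4, 0, 5, 11, 7),)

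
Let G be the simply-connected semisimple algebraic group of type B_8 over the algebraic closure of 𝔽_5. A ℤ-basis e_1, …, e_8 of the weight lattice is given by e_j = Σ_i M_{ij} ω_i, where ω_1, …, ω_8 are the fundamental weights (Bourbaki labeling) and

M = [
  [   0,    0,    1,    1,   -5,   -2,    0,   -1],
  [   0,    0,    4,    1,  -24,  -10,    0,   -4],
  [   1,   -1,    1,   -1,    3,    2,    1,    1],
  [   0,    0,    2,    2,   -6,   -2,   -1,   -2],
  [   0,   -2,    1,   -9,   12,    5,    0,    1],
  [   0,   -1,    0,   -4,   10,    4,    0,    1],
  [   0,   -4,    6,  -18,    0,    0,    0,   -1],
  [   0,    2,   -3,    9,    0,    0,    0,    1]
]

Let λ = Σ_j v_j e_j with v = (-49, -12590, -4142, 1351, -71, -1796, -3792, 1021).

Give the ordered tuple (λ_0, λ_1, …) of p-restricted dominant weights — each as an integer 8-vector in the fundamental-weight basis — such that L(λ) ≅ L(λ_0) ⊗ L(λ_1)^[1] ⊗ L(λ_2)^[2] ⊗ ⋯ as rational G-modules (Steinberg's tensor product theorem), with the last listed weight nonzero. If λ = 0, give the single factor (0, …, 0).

((0, 3, 2, 1, 3, 3, 4, 1), (2, 2, 4, 2, 3, 2, 3, 0), (0, 4, 3, 2, 2, 2, 1, 2), (1, 2, 3, 1, 0, 2, 1, 3))

ω-coordinates c = M·v, v = (-49, -12590, -4142, 1351, -71, -1796, -3792, 1021):
  c_1 = 0*-49 + 0*-12590 + 1*-4142 + 1*1351 + -5*-71 + -2*-1796 + 0*-3792 + -1*1021 = 135
  c_2 = 0*-49 + 0*-12590 + 4*-4142 + 1*1351 + -24*-71 + -10*-1796 + 0*-3792 + -4*1021 = 363
  c_3 = 1*-49 + -1*-12590 + 1*-4142 + -1*1351 + 3*-71 + 2*-1796 + 1*-3792 + 1*1021 = 472
  c_4 = 0*-49 + 0*-12590 + 2*-4142 + 2*1351 + -6*-71 + -2*-1796 + -1*-3792 + -2*1021 = 186
  c_5 = 0*-49 + -2*-12590 + 1*-4142 + -9*1351 + 12*-71 + 5*-1796 + 0*-3792 + 1*1021 = 68
  c_6 = 0*-49 + -1*-12590 + 0*-4142 + -4*1351 + 10*-71 + 4*-1796 + 0*-3792 + 1*1021 = 313
  c_7 = 0*-49 + -4*-12590 + 6*-4142 + -18*1351 + 0*-71 + 0*-1796 + 0*-3792 + -1*1021 = 169
  c_8 = 0*-49 + 2*-12590 + -3*-4142 + 9*1351 + 0*-71 + 0*-1796 + 0*-3792 + 1*1021 = 426
Expand coordinatewise in base 5:
  c_1 = 135 = 0·5^0 + 2·5^1 + 0·5^2 + 1·5^3
  c_2 = 363 = 3·5^0 + 2·5^1 + 4·5^2 + 2·5^3
  c_3 = 472 = 2·5^0 + 4·5^1 + 3·5^2 + 3·5^3
  c_4 = 186 = 1·5^0 + 2·5^1 + 2·5^2 + 1·5^3
  c_5 = 68 = 3·5^0 + 3·5^1 + 2·5^2
  c_6 = 313 = 3·5^0 + 2·5^1 + 2·5^2 + 2·5^3
  c_7 = 169 = 4·5^0 + 3·5^1 + 1·5^2 + 1·5^3
  c_8 = 426 = 1·5^0 + 0·5^1 + 2·5^2 + 3·5^3
λ_0 = (0, 3, 2, 1, 3, 3, 4, 1)
λ_1 = (2, 2, 4, 2, 3, 2, 3, 0)
λ_2 = (0, 4, 3, 2, 2, 2, 1, 2)
λ_3 = (1, 2, 3, 1, 0, 2, 1, 3)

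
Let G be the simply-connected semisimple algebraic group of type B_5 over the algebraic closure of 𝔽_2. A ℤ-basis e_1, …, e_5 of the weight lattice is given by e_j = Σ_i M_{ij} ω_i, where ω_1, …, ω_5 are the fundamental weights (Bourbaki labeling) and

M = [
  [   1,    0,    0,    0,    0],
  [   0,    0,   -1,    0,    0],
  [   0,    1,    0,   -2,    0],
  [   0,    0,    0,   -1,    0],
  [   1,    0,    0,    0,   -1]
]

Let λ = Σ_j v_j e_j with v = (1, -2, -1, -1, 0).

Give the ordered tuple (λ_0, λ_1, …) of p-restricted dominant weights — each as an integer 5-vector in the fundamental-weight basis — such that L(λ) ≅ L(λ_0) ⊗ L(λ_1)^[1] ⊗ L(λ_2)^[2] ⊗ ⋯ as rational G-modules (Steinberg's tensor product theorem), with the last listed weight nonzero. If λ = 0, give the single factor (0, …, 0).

((1, 1, 0, 1, 1),)

Compute c_i = Σ_j M_{ij} v_j with v = (1, -2, -1, -1, 0):
  c_1 = (1)·(1) + (0)·(-2) + (0)·(-1) + (0)·(-1) + (0)·(0) = 1
  c_2 = (0)·(1) + (0)·(-2) + (-1)·(-1) + (0)·(-1) + (0)·(0) = 1
  c_3 = (0)·(1) + (1)·(-2) + (0)·(-1) + (-2)·(-1) + (0)·(0) = 0
  c_4 = (0)·(1) + (0)·(-2) + (0)·(-1) + (-1)·(-1) + (0)·(0) = 1
  c_5 = (1)·(1) + (0)·(-2) + (0)·(-1) + (0)·(-1) + (-1)·(0) = 1
Base-2 expansion of each c_i:
  c_1 = 1 = 1·2^0
  c_2 = 1 = 1·2^0
  c_3 = 0
  c_4 = 1 = 1·2^0
  c_5 = 1 = 1·2^0
λ_0 = (1, 1, 0, 1, 1)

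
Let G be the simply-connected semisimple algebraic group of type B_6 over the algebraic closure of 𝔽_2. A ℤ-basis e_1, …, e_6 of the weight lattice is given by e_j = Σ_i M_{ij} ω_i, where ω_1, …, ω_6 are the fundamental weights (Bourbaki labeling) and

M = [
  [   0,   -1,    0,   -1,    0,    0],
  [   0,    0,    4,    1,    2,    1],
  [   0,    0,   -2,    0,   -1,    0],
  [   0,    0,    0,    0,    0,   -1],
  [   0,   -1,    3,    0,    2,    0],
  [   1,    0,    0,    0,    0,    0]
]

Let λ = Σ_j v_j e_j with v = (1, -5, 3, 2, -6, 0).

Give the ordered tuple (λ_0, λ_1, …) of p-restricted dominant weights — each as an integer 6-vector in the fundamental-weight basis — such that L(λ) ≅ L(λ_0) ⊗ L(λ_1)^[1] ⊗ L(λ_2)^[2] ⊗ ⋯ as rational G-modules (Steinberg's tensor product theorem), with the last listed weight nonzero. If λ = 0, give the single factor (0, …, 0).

((1, 0, 0, 0, 0, 1), (1, 1, 0, 0, 1, 0))

Change of basis e → ω: c = M·v where v = (1, -5, 3, 2, -6, 0):
  c_1 = (0)·(1) + (-1)·(-5) + (0)·(3) + (-1)·(2) + (0)·(-6) + (0)·(0) = 3
  c_2 = (0)·(1) + (0)·(-5) + (4)·(3) + (1)·(2) + (2)·(-6) + (1)·(0) = 2
  c_3 = (0)·(1) + (0)·(-5) + (-2)·(3) + (0)·(2) + (-1)·(-6) + (0)·(0) = 0
  c_4 = (0)·(1) + (0)·(-5) + (0)·(3) + (0)·(2) + (0)·(-6) + (-1)·(0) = 0
  c_5 = (0)·(1) + (-1)·(-5) + (3)·(3) + (0)·(2) + (2)·(-6) + (0)·(0) = 2
  c_6 = (1)·(1) + (0)·(-5) + (0)·(3) + (0)·(2) + (0)·(-6) + (0)·(0) = 1
Expand coordinatewise in base 2:
  c_1 = 3 = 1·2^0 + 1·2^1
  c_2 = 2 = 0·2^0 + 1·2^1
  c_3 = 0
  c_4 = 0
  c_5 = 2 = 0·2^0 + 1·2^1
  c_6 = 1 = 1·2^0
λ_0 = (1, 0, 0, 0, 0, 1)
λ_1 = (1, 1, 0, 0, 1, 0)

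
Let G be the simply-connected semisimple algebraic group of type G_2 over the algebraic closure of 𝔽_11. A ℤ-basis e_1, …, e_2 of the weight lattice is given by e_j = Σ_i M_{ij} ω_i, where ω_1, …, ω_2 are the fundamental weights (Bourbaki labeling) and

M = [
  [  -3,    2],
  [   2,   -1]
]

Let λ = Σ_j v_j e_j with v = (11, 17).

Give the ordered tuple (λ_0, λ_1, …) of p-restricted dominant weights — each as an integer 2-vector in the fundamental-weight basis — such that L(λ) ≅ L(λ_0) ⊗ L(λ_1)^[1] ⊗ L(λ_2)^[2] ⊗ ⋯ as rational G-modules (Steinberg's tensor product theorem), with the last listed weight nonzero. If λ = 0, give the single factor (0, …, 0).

In the fundamental-weight basis, λ has coordinates c = M·v (v = (11, 17)):
  c_1 = (-3)·(11) + (2)·(17) = 1
  c_2 = (2)·(11) + (-1)·(17) = 5
Writing each c_i in base p = 11:
  c_1 = 1 = 1·11^0
  c_2 = 5 = 5·11^0
p-restricted factor λ_0 = (1, 5)

((1, 5),)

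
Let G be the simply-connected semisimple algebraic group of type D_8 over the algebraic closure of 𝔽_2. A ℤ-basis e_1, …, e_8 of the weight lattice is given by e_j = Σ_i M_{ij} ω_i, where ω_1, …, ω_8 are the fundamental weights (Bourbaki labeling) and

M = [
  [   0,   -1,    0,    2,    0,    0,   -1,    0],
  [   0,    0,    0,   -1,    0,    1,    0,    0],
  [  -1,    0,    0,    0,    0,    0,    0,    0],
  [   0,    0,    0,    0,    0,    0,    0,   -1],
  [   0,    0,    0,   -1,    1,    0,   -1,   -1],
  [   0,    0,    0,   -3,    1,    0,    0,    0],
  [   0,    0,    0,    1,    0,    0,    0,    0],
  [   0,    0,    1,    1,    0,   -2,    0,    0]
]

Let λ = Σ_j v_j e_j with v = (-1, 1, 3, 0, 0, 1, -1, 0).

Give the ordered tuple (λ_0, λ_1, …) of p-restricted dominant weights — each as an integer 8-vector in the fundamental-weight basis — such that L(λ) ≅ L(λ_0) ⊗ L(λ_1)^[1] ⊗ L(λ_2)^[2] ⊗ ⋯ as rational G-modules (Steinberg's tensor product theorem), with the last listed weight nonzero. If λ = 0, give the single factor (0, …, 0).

((0, 1, 1, 0, 1, 0, 0, 1),)

Compute c_i = Σ_j M_{ij} v_j with v = (-1, 1, 3, 0, 0, 1, -1, 0):
  c_1 = (0)·(-1) + (-1)·(1) + (0)·(3) + (2)·(0) + (0)·(0) + (0)·(1) + (-1)·(-1) + (0)·(0) = 0
  c_2 = (0)·(-1) + (0)·(1) + (0)·(3) + (-1)·(0) + (0)·(0) + (1)·(1) + (0)·(-1) + (0)·(0) = 1
  c_3 = (-1)·(-1) + (0)·(1) + (0)·(3) + (0)·(0) + (0)·(0) + (0)·(1) + (0)·(-1) + (0)·(0) = 1
  c_4 = (0)·(-1) + (0)·(1) + (0)·(3) + (0)·(0) + (0)·(0) + (0)·(1) + (0)·(-1) + (-1)·(0) = 0
  c_5 = (0)·(-1) + (0)·(1) + (0)·(3) + (-1)·(0) + (1)·(0) + (0)·(1) + (-1)·(-1) + (-1)·(0) = 1
  c_6 = (0)·(-1) + (0)·(1) + (0)·(3) + (-3)·(0) + (1)·(0) + (0)·(1) + (0)·(-1) + (0)·(0) = 0
  c_7 = (0)·(-1) + (0)·(1) + (0)·(3) + (1)·(0) + (0)·(0) + (0)·(1) + (0)·(-1) + (0)·(0) = 0
  c_8 = (0)·(-1) + (0)·(1) + (1)·(3) + (1)·(0) + (0)·(0) + (-2)·(1) + (0)·(-1) + (0)·(0) = 1
Expand coordinatewise in base 2:
  c_1 = 0
  c_2 = 1 = 1·2^0
  c_3 = 1 = 1·2^0
  c_4 = 0
  c_5 = 1 = 1·2^0
  c_6 = 0
  c_7 = 0
  c_8 = 1 = 1·2^0
λ_0 = (0, 1, 1, 0, 1, 0, 0, 1)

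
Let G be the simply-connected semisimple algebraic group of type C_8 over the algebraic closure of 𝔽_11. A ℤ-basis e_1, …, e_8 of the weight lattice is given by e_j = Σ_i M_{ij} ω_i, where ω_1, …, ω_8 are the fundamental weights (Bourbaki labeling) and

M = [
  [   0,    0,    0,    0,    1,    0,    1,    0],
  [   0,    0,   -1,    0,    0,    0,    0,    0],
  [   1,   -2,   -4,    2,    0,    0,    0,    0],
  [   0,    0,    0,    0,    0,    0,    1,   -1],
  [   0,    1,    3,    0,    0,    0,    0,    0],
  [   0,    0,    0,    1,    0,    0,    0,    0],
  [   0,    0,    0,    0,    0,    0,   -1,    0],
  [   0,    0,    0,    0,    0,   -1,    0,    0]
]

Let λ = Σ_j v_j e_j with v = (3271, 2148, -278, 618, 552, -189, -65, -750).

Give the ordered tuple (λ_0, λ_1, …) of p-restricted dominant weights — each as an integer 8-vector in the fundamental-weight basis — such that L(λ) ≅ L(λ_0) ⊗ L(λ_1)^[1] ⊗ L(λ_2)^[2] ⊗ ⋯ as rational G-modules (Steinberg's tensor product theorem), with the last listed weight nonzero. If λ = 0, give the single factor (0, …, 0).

Compute c_i = Σ_j M_{ij} v_j with v = (3271, 2148, -278, 618, 552, -189, -65, -750):
  c_1 = 0*3271 + 0*2148 + 0*-278 + 0*618 + 1*552 + 0*-189 + 1*-65 + 0*-750 = 487
  c_2 = 0*3271 + 0*2148 + -1*-278 + 0*618 + 0*552 + 0*-189 + 0*-65 + 0*-750 = 278
  c_3 = 1*3271 + -2*2148 + -4*-278 + 2*618 + 0*552 + 0*-189 + 0*-65 + 0*-750 = 1323
  c_4 = 0*3271 + 0*2148 + 0*-278 + 0*618 + 0*552 + 0*-189 + 1*-65 + -1*-750 = 685
  c_5 = 0*3271 + 1*2148 + 3*-278 + 0*618 + 0*552 + 0*-189 + 0*-65 + 0*-750 = 1314
  c_6 = 0*3271 + 0*2148 + 0*-278 + 1*618 + 0*552 + 0*-189 + 0*-65 + 0*-750 = 618
  c_7 = 0*3271 + 0*2148 + 0*-278 + 0*618 + 0*552 + 0*-189 + -1*-65 + 0*-750 = 65
  c_8 = 0*3271 + 0*2148 + 0*-278 + 0*618 + 0*552 + -1*-189 + 0*-65 + 0*-750 = 189
Expand coordinatewise in base 11:
  c_1 = 487 = 3·11^0 + 0·11^1 + 4·11^2
  c_2 = 278 = 3·11^0 + 3·11^1 + 2·11^2
  c_3 = 1323 = 3·11^0 + 10·11^1 + 10·11^2
  c_4 = 685 = 3·11^0 + 7·11^1 + 5·11^2
  c_5 = 1314 = 5·11^0 + 9·11^1 + 10·11^2
  c_6 = 618 = 2·11^0 + 1·11^1 + 5·11^2
  c_7 = 65 = 10·11^0 + 5·11^1
  c_8 = 189 = 2·11^0 + 6·11^1 + 1·11^2
Factor λ_0 = (3, 3, 3, 3, 5, 2, 10, 2)
Factor λ_1 = (0, 3, 10, 7, 9, 1, 5, 6)
Factor λ_2 = (4, 2, 10, 5, 10, 5, 0, 1)

((3, 3, 3, 3, 5, 2, 10, 2), (0, 3, 10, 7, 9, 1, 5, 6), (4, 2, 10, 5, 10, 5, 0, 1))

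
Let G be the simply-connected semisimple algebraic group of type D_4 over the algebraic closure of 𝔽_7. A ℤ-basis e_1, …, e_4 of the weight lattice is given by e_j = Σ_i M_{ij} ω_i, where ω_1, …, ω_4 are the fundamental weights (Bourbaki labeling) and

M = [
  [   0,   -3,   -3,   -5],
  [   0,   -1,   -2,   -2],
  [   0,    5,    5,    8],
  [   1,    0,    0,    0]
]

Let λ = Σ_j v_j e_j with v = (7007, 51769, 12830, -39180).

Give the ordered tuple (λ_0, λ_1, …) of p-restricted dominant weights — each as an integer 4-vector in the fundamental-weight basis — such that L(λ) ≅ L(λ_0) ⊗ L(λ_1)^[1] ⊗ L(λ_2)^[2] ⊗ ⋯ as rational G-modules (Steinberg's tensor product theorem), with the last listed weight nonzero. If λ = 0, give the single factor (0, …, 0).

ω-coordinates c = M·v, v = (7007, 51769, 12830, -39180):
  c_1 = (0)·(7007) + (-3)·(51769) + (-3)·(12830) + (-5)·(-39180) = 2103
  c_2 = (0)·(7007) + (-1)·(51769) + (-2)·(12830) + (-2)·(-39180) = 931
  c_3 = (0)·(7007) + (5)·(51769) + (5)·(12830) + (8)·(-39180) = 9555
  c_4 = (1)·(7007) + (0)·(51769) + (0)·(12830) + (0)·(-39180) = 7007
Writing each c_i in base p = 7:
  c_1 = 2103 = 3·7^0 + 6·7^1 + 0·7^2 + 6·7^3
  c_2 = 931 = 0·7^0 + 0·7^1 + 5·7^2 + 2·7^3
  c_3 = 9555 = 0·7^0 + 0·7^1 + 6·7^2 + 6·7^3 + 3·7^4
  c_4 = 7007 = 0·7^0 + 0·7^1 + 3·7^2 + 6·7^3 + 2·7^4
p-restricted factor λ_0 = (3, 0, 0, 0)
p-restricted factor λ_1 = (6, 0, 0, 0)
p-restricted factor λ_2 = (0, 5, 6, 3)
p-restricted factor λ_3 = (6, 2, 6, 6)
p-restricted factor λ_4 = (0, 0, 3, 2)

((3, 0, 0, 0), (6, 0, 0, 0), (0, 5, 6, 3), (6, 2, 6, 6), (0, 0, 3, 2))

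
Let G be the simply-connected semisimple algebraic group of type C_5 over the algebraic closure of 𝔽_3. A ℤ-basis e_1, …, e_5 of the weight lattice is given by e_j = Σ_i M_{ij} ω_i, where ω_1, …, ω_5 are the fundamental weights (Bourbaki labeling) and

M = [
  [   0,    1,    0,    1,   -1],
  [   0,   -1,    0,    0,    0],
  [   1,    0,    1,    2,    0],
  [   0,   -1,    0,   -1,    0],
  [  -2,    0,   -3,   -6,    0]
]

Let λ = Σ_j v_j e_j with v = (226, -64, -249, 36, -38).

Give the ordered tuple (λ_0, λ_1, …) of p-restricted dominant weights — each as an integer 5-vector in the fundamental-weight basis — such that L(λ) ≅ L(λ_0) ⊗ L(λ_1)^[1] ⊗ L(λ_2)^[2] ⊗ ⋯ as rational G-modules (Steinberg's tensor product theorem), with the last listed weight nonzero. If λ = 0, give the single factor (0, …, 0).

In the fundamental-weight basis, λ has coordinates c = M·v (v = (226, -64, -249, 36, -38)):
  c_1 = (0)·(226) + (1)·(-64) + (0)·(-249) + (1)·(36) + (-1)·(-38) = 10
  c_2 = (0)·(226) + (-1)·(-64) + (0)·(-249) + (0)·(36) + (0)·(-38) = 64
  c_3 = (1)·(226) + (0)·(-64) + (1)·(-249) + (2)·(36) + (0)·(-38) = 49
  c_4 = (0)·(226) + (-1)·(-64) + (0)·(-249) + (-1)·(36) + (0)·(-38) = 28
  c_5 = (-2)·(226) + (0)·(-64) + (-3)·(-249) + (-6)·(36) + (0)·(-38) = 79
Expand coordinatewise in base 3:
  c_1 = 10 = 1·3^0 + 0·3^1 + 1·3^2
  c_2 = 64 = 1·3^0 + 0·3^1 + 1·3^2 + 2·3^3
  c_3 = 49 = 1·3^0 + 1·3^1 + 2·3^2 + 1·3^3
  c_4 = 28 = 1·3^0 + 0·3^1 + 0·3^2 + 1·3^3
  c_5 = 79 = 1·3^0 + 2·3^1 + 2·3^2 + 2·3^3
p-restricted factor λ_0 = (1, 1, 1, 1, 1)
p-restricted factor λ_1 = (0, 0, 1, 0, 2)
p-restricted factor λ_2 = (1, 1, 2, 0, 2)
p-restricted factor λ_3 = (0, 2, 1, 1, 2)

((1, 1, 1, 1, 1), (0, 0, 1, 0, 2), (1, 1, 2, 0, 2), (0, 2, 1, 1, 2))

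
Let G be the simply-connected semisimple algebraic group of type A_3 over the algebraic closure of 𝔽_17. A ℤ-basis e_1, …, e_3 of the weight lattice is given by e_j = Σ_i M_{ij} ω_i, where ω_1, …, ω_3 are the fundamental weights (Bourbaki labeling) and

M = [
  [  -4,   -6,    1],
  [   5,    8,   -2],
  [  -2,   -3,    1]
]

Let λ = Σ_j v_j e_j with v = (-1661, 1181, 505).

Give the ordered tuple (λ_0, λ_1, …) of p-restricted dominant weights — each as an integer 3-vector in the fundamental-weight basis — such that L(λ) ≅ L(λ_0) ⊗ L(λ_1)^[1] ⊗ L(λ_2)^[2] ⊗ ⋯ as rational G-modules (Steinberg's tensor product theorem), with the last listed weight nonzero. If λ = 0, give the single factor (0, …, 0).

((12, 14, 12), (3, 7, 16))

Converting to the ω-basis (c_i = row i of M dotted with v = (-1661, 1181, 505)):
  c_1 = -4*-1661 + -6*1181 + 1*505 = 63
  c_2 = 5*-1661 + 8*1181 + -2*505 = 133
  c_3 = -2*-1661 + -3*1181 + 1*505 = 284
Writing each c_i in base p = 17:
  c_1 = 63 = 12·17^0 + 3·17^1
  c_2 = 133 = 14·17^0 + 7·17^1
  c_3 = 284 = 12·17^0 + 16·17^1
p-restricted factor λ_0 = (12, 14, 12)
p-restricted factor λ_1 = (3, 7, 16)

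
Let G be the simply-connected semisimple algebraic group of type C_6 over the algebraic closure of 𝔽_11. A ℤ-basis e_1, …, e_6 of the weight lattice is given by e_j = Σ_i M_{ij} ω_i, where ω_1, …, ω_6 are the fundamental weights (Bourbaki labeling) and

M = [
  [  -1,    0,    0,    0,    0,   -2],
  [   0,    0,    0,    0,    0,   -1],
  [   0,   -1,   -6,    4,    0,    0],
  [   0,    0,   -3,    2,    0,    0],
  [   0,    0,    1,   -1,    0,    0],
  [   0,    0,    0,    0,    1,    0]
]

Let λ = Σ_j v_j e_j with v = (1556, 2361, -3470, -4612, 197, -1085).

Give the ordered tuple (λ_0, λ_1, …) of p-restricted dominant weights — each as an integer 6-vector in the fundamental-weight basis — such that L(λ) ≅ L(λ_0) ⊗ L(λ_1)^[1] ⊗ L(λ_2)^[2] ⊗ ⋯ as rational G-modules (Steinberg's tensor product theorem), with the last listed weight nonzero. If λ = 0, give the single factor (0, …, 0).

Compute c_i = Σ_j M_{ij} v_j with v = (1556, 2361, -3470, -4612, 197, -1085):
  c_1 = -1*1556 + 0*2361 + 0*-3470 + 0*-4612 + 0*197 + -2*-1085 = 614
  c_2 = 0*1556 + 0*2361 + 0*-3470 + 0*-4612 + 0*197 + -1*-1085 = 1085
  c_3 = 0*1556 + -1*2361 + -6*-3470 + 4*-4612 + 0*197 + 0*-1085 = 11
  c_4 = 0*1556 + 0*2361 + -3*-3470 + 2*-4612 + 0*197 + 0*-1085 = 1186
  c_5 = 0*1556 + 0*2361 + 1*-3470 + -1*-4612 + 0*197 + 0*-1085 = 1142
  c_6 = 0*1556 + 0*2361 + 0*-3470 + 0*-4612 + 1*197 + 0*-1085 = 197
Expand coordinatewise in base 11:
  c_1 = 614 = 9·11^0 + 0·11^1 + 5·11^2
  c_2 = 1085 = 7·11^0 + 10·11^1 + 8·11^2
  c_3 = 11 = 0·11^0 + 1·11^1
  c_4 = 1186 = 9·11^0 + 8·11^1 + 9·11^2
  c_5 = 1142 = 9·11^0 + 4·11^1 + 9·11^2
  c_6 = 197 = 10·11^0 + 6·11^1 + 1·11^2
λ_0 = (9, 7, 0, 9, 9, 10)
λ_1 = (0, 10, 1, 8, 4, 6)
λ_2 = (5, 8, 0, 9, 9, 1)

((9, 7, 0, 9, 9, 10), (0, 10, 1, 8, 4, 6), (5, 8, 0, 9, 9, 1))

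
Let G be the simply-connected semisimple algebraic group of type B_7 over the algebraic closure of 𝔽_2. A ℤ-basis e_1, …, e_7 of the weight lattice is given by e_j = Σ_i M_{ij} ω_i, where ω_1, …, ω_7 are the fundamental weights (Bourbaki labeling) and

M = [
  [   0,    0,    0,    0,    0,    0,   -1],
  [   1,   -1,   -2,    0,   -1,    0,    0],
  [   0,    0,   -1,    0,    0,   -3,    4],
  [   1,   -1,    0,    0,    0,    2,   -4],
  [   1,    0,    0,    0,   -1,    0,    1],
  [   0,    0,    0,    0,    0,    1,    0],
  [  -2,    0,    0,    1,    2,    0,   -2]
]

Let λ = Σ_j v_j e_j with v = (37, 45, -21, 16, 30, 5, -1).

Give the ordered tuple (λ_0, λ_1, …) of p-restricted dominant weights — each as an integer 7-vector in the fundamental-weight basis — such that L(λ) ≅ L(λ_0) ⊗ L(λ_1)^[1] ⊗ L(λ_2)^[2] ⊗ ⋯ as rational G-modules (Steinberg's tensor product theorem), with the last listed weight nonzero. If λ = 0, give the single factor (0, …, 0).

Compute c_i = Σ_j M_{ij} v_j with v = (37, 45, -21, 16, 30, 5, -1):
  c_1 = (0)·(37) + (0)·(45) + (0)·(-21) + (0)·(16) + (0)·(30) + (0)·(5) + (-1)·(-1) = 1
  c_2 = (1)·(37) + (-1)·(45) + (-2)·(-21) + (0)·(16) + (-1)·(30) + (0)·(5) + (0)·(-1) = 4
  c_3 = (0)·(37) + (0)·(45) + (-1)·(-21) + (0)·(16) + (0)·(30) + (-3)·(5) + (4)·(-1) = 2
  c_4 = (1)·(37) + (-1)·(45) + (0)·(-21) + (0)·(16) + (0)·(30) + (2)·(5) + (-4)·(-1) = 6
  c_5 = (1)·(37) + (0)·(45) + (0)·(-21) + (0)·(16) + (-1)·(30) + (0)·(5) + (1)·(-1) = 6
  c_6 = (0)·(37) + (0)·(45) + (0)·(-21) + (0)·(16) + (0)·(30) + (1)·(5) + (0)·(-1) = 5
  c_7 = (-2)·(37) + (0)·(45) + (0)·(-21) + (1)·(16) + (2)·(30) + (0)·(5) + (-2)·(-1) = 4
Expand coordinatewise in base 2:
  c_1 = 1 = 1·2^0
  c_2 = 4 = 0·2^0 + 0·2^1 + 1·2^2
  c_3 = 2 = 0·2^0 + 1·2^1
  c_4 = 6 = 0·2^0 + 1·2^1 + 1·2^2
  c_5 = 6 = 0·2^0 + 1·2^1 + 1·2^2
  c_6 = 5 = 1·2^0 + 0·2^1 + 1·2^2
  c_7 = 4 = 0·2^0 + 0·2^1 + 1·2^2
p-restricted factor λ_0 = (1, 0, 0, 0, 0, 1, 0)
p-restricted factor λ_1 = (0, 0, 1, 1, 1, 0, 0)
p-restricted factor λ_2 = (0, 1, 0, 1, 1, 1, 1)

((1, 0, 0, 0, 0, 1, 0), (0, 0, 1, 1, 1, 0, 0), (0, 1, 0, 1, 1, 1, 1))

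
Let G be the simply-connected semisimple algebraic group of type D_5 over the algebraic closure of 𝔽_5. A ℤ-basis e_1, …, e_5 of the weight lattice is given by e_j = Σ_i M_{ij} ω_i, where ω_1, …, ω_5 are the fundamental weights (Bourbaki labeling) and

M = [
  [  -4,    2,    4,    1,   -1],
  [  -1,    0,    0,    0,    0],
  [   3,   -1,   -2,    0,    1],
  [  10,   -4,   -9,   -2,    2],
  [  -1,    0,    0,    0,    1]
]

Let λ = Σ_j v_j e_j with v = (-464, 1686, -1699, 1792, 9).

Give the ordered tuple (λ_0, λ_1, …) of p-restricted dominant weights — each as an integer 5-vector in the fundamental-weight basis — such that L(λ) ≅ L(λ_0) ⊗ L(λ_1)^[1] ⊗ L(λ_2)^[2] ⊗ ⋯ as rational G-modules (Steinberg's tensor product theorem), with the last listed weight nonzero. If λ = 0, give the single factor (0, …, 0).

In the fundamental-weight basis, λ has coordinates c = M·v (v = (-464, 1686, -1699, 1792, 9)):
  c_1 = -4*-464 + 2*1686 + 4*-1699 + 1*1792 + -1*9 = 215
  c_2 = -1*-464 + 0*1686 + 0*-1699 + 0*1792 + 0*9 = 464
  c_3 = 3*-464 + -1*1686 + -2*-1699 + 0*1792 + 1*9 = 329
  c_4 = 10*-464 + -4*1686 + -9*-1699 + -2*1792 + 2*9 = 341
  c_5 = -1*-464 + 0*1686 + 0*-1699 + 0*1792 + 1*9 = 473
Base-5 expansion of each c_i:
  c_1 = 215 = 0·5^0 + 3·5^1 + 3·5^2 + 1·5^3
  c_2 = 464 = 4·5^0 + 2·5^1 + 3·5^2 + 3·5^3
  c_3 = 329 = 4·5^0 + 0·5^1 + 3·5^2 + 2·5^3
  c_4 = 341 = 1·5^0 + 3·5^1 + 3·5^2 + 2·5^3
  c_5 = 473 = 3·5^0 + 4·5^1 + 3·5^2 + 3·5^3
p-restricted factor λ_0 = (0, 4, 4, 1, 3)
p-restricted factor λ_1 = (3, 2, 0, 3, 4)
p-restricted factor λ_2 = (3, 3, 3, 3, 3)
p-restricted factor λ_3 = (1, 3, 2, 2, 3)

((0, 4, 4, 1, 3), (3, 2, 0, 3, 4), (3, 3, 3, 3, 3), (1, 3, 2, 2, 3))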